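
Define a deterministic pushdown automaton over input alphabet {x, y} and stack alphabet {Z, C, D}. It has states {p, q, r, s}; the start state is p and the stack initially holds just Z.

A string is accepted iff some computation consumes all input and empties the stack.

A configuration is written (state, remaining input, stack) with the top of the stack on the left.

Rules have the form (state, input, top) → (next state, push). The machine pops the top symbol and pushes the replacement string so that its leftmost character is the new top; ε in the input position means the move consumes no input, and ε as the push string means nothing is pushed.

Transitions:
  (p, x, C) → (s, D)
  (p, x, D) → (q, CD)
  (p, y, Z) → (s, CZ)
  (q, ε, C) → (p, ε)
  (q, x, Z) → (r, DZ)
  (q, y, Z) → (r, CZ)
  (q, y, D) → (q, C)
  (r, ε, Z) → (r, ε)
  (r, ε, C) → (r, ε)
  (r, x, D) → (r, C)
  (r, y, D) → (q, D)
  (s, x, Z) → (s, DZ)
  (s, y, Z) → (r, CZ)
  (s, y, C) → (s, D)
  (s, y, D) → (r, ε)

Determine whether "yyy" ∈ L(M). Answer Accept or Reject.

(p, yyy, Z) ⊢ (s, yy, CZ) ⊢ (s, y, DZ) ⊢ (r, ε, Z) ⊢ (r, ε, ε)
All input consumed and the stack is empty.

Accept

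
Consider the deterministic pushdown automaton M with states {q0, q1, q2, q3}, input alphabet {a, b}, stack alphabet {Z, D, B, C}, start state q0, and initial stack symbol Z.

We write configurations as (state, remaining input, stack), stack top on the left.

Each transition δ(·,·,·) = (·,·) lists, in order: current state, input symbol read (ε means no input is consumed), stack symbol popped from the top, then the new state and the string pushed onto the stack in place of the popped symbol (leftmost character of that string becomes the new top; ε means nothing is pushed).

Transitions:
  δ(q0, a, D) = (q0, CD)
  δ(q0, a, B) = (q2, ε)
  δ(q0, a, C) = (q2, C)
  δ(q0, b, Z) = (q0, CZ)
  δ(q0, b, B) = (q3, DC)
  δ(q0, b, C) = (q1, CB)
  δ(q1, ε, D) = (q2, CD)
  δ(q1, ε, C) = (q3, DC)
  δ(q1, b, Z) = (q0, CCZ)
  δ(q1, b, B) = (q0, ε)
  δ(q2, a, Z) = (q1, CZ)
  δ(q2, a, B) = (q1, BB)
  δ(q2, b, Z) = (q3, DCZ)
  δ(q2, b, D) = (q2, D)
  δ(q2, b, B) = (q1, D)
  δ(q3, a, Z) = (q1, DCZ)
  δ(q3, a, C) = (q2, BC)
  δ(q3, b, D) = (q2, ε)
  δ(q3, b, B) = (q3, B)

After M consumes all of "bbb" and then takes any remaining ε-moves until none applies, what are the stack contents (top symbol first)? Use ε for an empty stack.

(q0, bbb, Z) ⊢ (q0, bb, CZ) ⊢ (q1, b, CBZ) ⊢ (q3, b, DCBZ) ⊢ (q2, ε, CBZ)
All input consumed in state q2 with stack CBZ.

CBZ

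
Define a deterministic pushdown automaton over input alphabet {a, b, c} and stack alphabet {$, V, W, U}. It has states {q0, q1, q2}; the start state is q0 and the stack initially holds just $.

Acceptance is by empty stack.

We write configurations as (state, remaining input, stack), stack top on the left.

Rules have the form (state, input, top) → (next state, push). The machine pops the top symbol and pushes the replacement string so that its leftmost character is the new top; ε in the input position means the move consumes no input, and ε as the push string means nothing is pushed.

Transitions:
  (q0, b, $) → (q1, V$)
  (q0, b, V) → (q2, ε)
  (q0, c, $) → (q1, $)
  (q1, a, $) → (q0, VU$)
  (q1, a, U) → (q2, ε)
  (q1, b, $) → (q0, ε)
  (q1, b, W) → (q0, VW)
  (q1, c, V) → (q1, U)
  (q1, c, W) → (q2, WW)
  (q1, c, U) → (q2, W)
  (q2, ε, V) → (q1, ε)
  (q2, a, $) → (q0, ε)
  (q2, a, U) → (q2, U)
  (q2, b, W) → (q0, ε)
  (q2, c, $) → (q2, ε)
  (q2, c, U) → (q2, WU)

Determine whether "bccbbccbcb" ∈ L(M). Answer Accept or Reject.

(q0, bccbbccbcb, $)
  read b, top $: go to q1, push V$ → (q1, ccbbccbcb, V$)
  read c, top V: go to q1, push U → (q1, cbbccbcb, U$)
  read c, top U: go to q2, push W → (q2, bbccbcb, W$)
  read b, top W: go to q0, push ε → (q0, bccbcb, $)
  read b, top $: go to q1, push V$ → (q1, ccbcb, V$)
  read c, top V: go to q1, push U → (q1, cbcb, U$)
  read c, top U: go to q2, push W → (q2, bcb, W$)
  read b, top W: go to q0, push ε → (q0, cb, $)
  read c, top $: go to q1, push $ → (q1, b, $)
  read b, top $: go to q0, push ε → (q0, ε, ε)
All input consumed and the stack is empty.

Accept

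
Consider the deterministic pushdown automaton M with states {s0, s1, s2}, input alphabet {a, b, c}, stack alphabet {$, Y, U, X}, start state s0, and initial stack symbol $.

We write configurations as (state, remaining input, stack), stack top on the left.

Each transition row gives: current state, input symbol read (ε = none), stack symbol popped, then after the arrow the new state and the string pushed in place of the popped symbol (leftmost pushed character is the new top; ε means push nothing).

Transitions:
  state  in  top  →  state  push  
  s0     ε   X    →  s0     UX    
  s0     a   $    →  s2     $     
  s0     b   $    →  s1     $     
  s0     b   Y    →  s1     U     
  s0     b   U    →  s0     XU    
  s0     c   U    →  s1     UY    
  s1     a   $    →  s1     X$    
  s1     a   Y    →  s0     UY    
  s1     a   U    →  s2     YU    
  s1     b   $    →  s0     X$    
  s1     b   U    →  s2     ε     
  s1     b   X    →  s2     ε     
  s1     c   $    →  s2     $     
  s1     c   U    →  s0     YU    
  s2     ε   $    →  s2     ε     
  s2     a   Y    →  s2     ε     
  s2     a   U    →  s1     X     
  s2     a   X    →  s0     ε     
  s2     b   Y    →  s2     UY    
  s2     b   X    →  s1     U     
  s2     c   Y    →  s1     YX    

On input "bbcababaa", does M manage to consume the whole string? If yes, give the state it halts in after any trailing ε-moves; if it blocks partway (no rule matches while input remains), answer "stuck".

s1

(s0, bbcababaa, $)
  read b, top $: go to s1, push $ → (s1, bcababaa, $)
  read b, top $: go to s0, push X$ → (s0, cababaa, X$)
  ε-move, top X: go to s0, push UX → (s0, cababaa, UX$)
  read c, top U: go to s1, push UY → (s1, ababaa, UYX$)
  read a, top U: go to s2, push YU → (s2, babaa, YUYX$)
  read b, top Y: go to s2, push UY → (s2, abaa, UYUYX$)
  read a, top U: go to s1, push X → (s1, baa, XYUYX$)
  read b, top X: go to s2, push ε → (s2, aa, YUYX$)
  read a, top Y: go to s2, push ε → (s2, a, UYX$)
  read a, top U: go to s1, push X → (s1, ε, XYX$)
All input consumed; M is in state s1.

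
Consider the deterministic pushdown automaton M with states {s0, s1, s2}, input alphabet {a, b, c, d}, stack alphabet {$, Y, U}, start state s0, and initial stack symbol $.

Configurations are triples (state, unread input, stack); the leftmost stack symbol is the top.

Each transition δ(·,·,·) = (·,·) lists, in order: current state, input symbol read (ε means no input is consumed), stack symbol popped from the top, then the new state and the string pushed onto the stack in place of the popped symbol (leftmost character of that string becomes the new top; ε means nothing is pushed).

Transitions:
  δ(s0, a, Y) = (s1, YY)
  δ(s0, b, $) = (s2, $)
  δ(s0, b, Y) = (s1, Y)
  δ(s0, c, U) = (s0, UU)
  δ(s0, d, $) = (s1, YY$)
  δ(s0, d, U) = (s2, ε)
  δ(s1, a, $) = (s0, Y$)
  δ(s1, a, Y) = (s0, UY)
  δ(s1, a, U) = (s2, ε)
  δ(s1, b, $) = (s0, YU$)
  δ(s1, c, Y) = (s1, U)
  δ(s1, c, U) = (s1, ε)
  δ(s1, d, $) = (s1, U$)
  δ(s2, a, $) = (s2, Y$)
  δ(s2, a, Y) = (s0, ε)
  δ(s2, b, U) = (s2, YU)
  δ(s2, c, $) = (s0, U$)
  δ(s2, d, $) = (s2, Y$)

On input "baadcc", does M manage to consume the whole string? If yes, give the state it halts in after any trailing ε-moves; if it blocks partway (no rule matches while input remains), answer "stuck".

(s0, baadcc, $)
  read b, top $: go to s2, push $ → (s2, aadcc, $)
  read a, top $: go to s2, push Y$ → (s2, adcc, Y$)
  read a, top Y: go to s0, push ε → (s0, dcc, $)
  read d, top $: go to s1, push YY$ → (s1, cc, YY$)
  read c, top Y: go to s1, push U → (s1, c, UY$)
  read c, top U: go to s1, push ε → (s1, ε, Y$)
All input consumed; M is in state s1.

s1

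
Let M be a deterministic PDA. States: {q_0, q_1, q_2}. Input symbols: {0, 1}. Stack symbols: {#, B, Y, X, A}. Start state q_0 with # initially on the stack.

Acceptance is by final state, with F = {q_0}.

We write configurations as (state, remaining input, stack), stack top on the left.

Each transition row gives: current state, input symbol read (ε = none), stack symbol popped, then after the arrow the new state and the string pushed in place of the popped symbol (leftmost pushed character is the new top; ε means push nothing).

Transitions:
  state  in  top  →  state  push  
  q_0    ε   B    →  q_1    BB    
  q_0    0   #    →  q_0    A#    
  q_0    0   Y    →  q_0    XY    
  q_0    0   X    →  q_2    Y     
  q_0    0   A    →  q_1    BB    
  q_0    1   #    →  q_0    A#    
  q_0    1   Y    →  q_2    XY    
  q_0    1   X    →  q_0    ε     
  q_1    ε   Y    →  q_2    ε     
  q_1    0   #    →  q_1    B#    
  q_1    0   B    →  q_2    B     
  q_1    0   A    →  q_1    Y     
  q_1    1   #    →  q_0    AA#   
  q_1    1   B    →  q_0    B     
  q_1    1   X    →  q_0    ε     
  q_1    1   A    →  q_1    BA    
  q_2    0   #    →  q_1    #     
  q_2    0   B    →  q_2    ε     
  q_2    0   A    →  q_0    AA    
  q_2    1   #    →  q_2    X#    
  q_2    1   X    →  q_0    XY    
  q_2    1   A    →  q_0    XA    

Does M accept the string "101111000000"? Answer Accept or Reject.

Reject

(q_0, 101111000000, #) ⊢ (q_0, 01111000000, A#) ⊢ (q_1, 1111000000, BB#) ⊢ (q_0, 111000000, BB#) ⊢ (q_1, 111000000, BBB#) ⊢ (q_0, 11000000, BBB#) ⊢ (q_1, 11000000, BBBB#) ⊢ (q_0, 1000000, BBBB#) ⊢ (q_1, 1000000, BBBBB#) ⊢ (q_0, 000000, BBBBB#) ⊢ (q_1, 000000, BBBBBB#) ⊢ (q_2, 00000, BBBBBB#) ⊢ (q_2, 0000, BBBBB#) ⊢ (q_2, 000, BBBB#) ⊢ (q_2, 00, BBB#) ⊢ (q_2, 0, BB#) ⊢ (q_2, ε, B#)
All input consumed; state q_2 ∉ F and no further ε-move applies.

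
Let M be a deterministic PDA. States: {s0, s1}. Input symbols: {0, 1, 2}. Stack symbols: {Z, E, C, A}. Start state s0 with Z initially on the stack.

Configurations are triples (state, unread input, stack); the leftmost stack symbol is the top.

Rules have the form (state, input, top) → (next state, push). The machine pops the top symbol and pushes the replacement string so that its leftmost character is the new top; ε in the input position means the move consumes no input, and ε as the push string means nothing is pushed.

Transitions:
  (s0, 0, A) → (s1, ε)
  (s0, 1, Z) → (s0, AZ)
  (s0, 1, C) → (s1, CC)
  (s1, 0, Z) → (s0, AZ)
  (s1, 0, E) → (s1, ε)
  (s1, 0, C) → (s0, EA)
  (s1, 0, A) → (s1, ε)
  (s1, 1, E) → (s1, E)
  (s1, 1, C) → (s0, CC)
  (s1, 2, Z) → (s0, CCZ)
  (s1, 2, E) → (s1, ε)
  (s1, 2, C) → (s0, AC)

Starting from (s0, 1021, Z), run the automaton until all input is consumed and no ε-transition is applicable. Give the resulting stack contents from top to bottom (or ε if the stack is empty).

CCCZ

(s0, 1021, Z)
  read 1, top Z: go to s0, push AZ → (s0, 021, AZ)
  read 0, top A: go to s1, push ε → (s1, 21, Z)
  read 2, top Z: go to s0, push CCZ → (s0, 1, CCZ)
  read 1, top C: go to s1, push CC → (s1, ε, CCCZ)
All input consumed in state s1 with stack CCCZ.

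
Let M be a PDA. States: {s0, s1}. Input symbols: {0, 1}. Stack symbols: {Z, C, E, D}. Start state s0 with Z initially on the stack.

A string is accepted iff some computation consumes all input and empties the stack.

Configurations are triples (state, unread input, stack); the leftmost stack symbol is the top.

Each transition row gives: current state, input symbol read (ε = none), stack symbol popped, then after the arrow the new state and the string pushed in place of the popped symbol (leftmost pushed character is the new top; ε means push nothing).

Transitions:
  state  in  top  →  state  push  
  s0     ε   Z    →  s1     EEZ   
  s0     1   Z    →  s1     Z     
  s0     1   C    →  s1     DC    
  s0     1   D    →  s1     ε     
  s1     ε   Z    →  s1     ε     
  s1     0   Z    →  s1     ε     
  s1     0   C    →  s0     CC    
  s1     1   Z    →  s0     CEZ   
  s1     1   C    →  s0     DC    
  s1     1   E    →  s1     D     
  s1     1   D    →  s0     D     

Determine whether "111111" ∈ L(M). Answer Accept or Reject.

Accept

One accepting computation: (s0, 111111, Z) ⊢ (s1, 111111, EEZ) ⊢ (s1, 11111, DEZ) ⊢ (s0, 1111, DEZ) ⊢ (s1, 111, EZ) ⊢ (s1, 11, DZ) ⊢ (s0, 1, DZ) ⊢ (s1, ε, Z) ⊢ (s1, ε, ε)
All input consumed and the stack is empty.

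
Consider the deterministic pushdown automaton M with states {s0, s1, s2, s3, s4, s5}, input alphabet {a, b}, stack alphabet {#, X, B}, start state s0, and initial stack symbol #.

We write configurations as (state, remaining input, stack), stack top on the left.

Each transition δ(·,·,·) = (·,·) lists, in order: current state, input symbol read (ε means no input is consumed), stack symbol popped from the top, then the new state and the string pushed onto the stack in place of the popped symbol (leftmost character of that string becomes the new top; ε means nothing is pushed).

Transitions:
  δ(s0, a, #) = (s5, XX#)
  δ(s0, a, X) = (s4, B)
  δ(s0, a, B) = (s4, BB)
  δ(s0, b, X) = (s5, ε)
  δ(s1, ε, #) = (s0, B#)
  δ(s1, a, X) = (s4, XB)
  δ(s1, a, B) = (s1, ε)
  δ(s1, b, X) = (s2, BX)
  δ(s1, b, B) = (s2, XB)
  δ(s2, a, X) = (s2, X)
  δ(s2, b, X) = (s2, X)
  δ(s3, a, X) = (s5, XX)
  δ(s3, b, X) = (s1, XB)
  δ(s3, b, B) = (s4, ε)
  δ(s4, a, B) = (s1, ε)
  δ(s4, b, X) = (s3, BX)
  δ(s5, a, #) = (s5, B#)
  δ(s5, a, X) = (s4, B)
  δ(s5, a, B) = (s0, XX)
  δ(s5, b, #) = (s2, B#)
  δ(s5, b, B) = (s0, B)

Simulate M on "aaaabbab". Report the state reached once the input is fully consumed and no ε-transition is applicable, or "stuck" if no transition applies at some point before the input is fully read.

(s0, aaaabbab, #)
  read a, top #: go to s5, push XX# → (s5, aaabbab, XX#)
  read a, top X: go to s4, push B → (s4, aabbab, BX#)
  read a, top B: go to s1, push ε → (s1, abbab, X#)
  read a, top X: go to s4, push XB → (s4, bbab, XB#)
  read b, top X: go to s3, push BX → (s3, bab, BXB#)
  read b, top B: go to s4, push ε → (s4, ab, XB#)
No transition for (s4, a, top X); M blocks with input ab remaining.

stuck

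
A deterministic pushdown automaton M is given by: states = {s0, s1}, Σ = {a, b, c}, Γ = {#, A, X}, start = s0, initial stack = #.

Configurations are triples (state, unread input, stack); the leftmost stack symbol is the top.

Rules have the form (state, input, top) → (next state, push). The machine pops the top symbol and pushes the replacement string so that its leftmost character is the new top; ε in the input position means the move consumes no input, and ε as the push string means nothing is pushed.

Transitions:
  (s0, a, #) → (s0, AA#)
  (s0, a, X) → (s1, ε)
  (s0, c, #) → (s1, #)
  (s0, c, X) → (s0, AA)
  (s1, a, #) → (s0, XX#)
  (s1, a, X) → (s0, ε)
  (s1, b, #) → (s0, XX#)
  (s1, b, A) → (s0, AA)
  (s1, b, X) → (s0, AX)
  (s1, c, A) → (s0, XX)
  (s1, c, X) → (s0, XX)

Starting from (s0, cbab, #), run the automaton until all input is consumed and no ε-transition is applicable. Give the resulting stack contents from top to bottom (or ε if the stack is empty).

AX#

(s0, cbab, #) ⊢ (s1, bab, #) ⊢ (s0, ab, XX#) ⊢ (s1, b, X#) ⊢ (s0, ε, AX#)
All input consumed in state s0 with stack AX#.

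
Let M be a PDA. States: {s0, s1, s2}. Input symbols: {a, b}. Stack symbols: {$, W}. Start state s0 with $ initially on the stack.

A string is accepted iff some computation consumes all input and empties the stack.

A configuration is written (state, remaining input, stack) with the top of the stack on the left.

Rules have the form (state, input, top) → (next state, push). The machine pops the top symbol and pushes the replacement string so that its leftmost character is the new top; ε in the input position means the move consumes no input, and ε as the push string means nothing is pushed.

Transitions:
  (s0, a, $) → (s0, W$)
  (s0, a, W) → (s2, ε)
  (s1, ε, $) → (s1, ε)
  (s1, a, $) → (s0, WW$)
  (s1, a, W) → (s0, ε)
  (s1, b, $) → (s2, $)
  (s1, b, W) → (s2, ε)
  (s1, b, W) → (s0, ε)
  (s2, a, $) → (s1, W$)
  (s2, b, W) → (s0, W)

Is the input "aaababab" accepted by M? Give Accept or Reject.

Reject

No computation consumes all input and empties the stack.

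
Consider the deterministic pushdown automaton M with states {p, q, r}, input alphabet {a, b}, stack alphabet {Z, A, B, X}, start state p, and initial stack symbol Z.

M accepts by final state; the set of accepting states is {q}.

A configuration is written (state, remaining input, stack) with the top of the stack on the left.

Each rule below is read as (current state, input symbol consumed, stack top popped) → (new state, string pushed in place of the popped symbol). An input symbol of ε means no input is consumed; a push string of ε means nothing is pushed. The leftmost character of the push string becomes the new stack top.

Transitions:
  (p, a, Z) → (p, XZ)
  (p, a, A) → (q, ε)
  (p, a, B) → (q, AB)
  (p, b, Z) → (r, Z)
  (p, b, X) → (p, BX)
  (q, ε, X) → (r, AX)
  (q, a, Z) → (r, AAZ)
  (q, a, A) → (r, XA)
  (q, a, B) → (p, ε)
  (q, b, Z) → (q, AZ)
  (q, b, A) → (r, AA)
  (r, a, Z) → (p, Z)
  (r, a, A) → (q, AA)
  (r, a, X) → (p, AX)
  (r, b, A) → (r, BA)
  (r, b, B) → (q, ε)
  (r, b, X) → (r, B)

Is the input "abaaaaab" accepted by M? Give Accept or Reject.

(p, abaaaaab, Z) ⊢ (p, baaaaab, XZ) ⊢ (p, aaaaab, BXZ) ⊢ (q, aaaab, ABXZ) ⊢ (r, aaab, XABXZ) ⊢ (p, aab, AXABXZ) ⊢ (q, ab, XABXZ) ⊢ (r, ab, AXABXZ) ⊢ (q, b, AAXABXZ) ⊢ (r, ε, AAAXABXZ)
All input consumed; state r ∉ F and no further ε-move applies.

Reject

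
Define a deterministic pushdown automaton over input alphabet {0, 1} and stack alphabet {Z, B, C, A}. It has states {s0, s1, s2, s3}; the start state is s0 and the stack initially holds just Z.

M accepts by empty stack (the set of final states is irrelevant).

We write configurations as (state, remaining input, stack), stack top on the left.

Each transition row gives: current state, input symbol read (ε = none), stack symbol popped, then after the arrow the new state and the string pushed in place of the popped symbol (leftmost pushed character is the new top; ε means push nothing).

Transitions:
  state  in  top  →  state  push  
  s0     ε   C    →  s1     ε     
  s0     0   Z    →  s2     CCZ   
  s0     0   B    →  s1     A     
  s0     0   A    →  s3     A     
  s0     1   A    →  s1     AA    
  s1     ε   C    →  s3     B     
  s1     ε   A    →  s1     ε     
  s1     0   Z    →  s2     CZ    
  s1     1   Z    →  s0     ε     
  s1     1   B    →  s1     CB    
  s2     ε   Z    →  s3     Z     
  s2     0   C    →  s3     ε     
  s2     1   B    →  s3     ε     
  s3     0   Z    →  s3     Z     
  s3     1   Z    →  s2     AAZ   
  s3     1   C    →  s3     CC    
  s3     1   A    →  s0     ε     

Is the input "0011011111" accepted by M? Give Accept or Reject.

Reject

(s0, 0011011111, Z)
  read 0, top Z: go to s2, push CCZ → (s2, 011011111, CCZ)
  read 0, top C: go to s3, push ε → (s3, 11011111, CZ)
  read 1, top C: go to s3, push CC → (s3, 1011111, CCZ)
  read 1, top C: go to s3, push CC → (s3, 011111, CCCZ)
No transition applies at (s3, 011111, CCCZ); input not fully consumed.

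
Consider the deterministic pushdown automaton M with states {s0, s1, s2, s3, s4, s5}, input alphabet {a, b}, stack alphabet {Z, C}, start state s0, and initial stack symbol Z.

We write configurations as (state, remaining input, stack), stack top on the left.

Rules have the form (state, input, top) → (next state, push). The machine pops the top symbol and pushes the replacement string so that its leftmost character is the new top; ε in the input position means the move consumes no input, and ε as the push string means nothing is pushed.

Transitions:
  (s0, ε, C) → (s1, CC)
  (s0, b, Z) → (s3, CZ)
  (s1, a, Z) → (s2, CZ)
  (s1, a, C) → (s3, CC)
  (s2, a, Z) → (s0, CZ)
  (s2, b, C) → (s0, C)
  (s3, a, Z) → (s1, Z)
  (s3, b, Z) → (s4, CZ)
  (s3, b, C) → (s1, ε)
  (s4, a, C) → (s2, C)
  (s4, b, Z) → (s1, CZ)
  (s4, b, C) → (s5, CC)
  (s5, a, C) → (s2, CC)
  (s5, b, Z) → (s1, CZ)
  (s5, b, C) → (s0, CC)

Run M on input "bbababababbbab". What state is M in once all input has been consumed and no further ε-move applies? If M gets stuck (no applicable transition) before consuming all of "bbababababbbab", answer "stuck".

stuck

(s0, bbababababbbab, Z) ⊢ (s3, bababababbbab, CZ) ⊢ (s1, ababababbbab, Z) ⊢ (s2, babababbbab, CZ) ⊢ (s0, abababbbab, CZ) ⊢ (s1, abababbbab, CCZ) ⊢ (s3, bababbbab, CCCZ) ⊢ (s1, ababbbab, CCZ) ⊢ (s3, babbbab, CCCZ) ⊢ (s1, abbbab, CCZ) ⊢ (s3, bbbab, CCCZ) ⊢ (s1, bbab, CCZ)
No transition for (s1, b, top C); M blocks with input bbab remaining.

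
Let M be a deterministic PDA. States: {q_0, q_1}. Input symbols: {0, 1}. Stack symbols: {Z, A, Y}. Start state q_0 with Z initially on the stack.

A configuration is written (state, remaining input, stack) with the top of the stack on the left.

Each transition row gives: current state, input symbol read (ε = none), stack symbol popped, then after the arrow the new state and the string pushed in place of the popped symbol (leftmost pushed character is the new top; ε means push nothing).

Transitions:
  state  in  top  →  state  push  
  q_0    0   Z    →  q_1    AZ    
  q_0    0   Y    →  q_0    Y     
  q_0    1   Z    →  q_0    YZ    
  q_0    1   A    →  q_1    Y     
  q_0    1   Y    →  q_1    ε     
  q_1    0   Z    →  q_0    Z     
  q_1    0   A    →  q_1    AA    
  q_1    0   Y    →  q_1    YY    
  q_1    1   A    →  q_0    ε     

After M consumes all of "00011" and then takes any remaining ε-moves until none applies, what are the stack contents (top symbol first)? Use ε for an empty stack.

YAZ

(q_0, 00011, Z)
  read 0, top Z: go to q_1, push AZ → (q_1, 0011, AZ)
  read 0, top A: go to q_1, push AA → (q_1, 011, AAZ)
  read 0, top A: go to q_1, push AA → (q_1, 11, AAAZ)
  read 1, top A: go to q_0, push ε → (q_0, 1, AAZ)
  read 1, top A: go to q_1, push Y → (q_1, ε, YAZ)
All input consumed in state q_1 with stack YAZ.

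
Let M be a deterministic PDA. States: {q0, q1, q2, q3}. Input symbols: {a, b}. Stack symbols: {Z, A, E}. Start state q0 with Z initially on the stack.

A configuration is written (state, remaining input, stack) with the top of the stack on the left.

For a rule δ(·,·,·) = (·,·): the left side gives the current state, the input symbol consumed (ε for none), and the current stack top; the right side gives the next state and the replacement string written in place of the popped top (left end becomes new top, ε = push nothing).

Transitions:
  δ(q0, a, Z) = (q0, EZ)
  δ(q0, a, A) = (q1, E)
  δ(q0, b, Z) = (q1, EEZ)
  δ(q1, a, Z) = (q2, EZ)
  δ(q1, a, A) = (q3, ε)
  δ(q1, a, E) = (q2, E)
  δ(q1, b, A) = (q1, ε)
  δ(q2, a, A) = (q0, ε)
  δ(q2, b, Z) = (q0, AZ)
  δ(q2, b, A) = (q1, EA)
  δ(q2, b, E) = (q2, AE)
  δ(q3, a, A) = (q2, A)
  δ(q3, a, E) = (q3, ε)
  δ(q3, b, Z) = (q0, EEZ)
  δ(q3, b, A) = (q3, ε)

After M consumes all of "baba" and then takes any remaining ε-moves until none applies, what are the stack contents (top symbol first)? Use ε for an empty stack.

EEZ

(q0, baba, Z)
  read b, top Z: go to q1, push EEZ → (q1, aba, EEZ)
  read a, top E: go to q2, push E → (q2, ba, EEZ)
  read b, top E: go to q2, push AE → (q2, a, AEEZ)
  read a, top A: go to q0, push ε → (q0, ε, EEZ)
All input consumed in state q0 with stack EEZ.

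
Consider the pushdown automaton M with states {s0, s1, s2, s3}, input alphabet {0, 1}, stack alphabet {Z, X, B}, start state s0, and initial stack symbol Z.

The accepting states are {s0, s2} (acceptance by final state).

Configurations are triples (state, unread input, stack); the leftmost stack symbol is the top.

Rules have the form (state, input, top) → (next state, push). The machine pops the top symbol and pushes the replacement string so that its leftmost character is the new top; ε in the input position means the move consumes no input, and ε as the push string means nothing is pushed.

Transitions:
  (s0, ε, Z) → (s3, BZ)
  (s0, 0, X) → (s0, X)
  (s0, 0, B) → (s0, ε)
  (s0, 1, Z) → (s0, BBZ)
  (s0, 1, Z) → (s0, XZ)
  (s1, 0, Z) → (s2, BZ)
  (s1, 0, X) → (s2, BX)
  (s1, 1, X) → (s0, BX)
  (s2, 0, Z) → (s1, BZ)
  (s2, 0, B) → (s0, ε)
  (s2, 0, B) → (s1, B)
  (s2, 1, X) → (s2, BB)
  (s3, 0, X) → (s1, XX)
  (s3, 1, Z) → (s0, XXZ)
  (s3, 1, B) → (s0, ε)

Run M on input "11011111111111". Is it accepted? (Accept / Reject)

No computation consumes all input and reaches a final state.

Reject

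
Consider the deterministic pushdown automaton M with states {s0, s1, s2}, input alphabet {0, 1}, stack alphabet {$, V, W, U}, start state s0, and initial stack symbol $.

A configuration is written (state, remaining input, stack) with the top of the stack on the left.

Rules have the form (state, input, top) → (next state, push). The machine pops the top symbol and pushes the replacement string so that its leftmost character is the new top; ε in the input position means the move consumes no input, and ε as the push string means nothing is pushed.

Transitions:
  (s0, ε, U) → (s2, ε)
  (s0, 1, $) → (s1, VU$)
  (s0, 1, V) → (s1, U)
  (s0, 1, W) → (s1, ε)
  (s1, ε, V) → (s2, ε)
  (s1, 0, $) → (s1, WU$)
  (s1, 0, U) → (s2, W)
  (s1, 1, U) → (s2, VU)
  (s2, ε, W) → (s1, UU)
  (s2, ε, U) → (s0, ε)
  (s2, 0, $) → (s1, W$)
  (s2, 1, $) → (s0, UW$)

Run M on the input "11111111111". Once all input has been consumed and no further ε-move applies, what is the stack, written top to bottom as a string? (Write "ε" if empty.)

(s0, 11111111111, $)
  read 1, top $: go to s1, push VU$ → (s1, 1111111111, VU$)
  ε-move, top V: go to s2, push ε → (s2, 1111111111, U$)
  ε-move, top U: go to s0, push ε → (s0, 1111111111, $)
  read 1, top $: go to s1, push VU$ → (s1, 111111111, VU$)
  ε-move, top V: go to s2, push ε → (s2, 111111111, U$)
  ε-move, top U: go to s0, push ε → (s0, 111111111, $)
  read 1, top $: go to s1, push VU$ → (s1, 11111111, VU$)
  ε-move, top V: go to s2, push ε → (s2, 11111111, U$)
  ε-move, top U: go to s0, push ε → (s0, 11111111, $)
  read 1, top $: go to s1, push VU$ → (s1, 1111111, VU$)
  ε-move, top V: go to s2, push ε → (s2, 1111111, U$)
  ε-move, top U: go to s0, push ε → (s0, 1111111, $)
  read 1, top $: go to s1, push VU$ → (s1, 111111, VU$)
  ε-move, top V: go to s2, push ε → (s2, 111111, U$)
  ε-move, top U: go to s0, push ε → (s0, 111111, $)
  read 1, top $: go to s1, push VU$ → (s1, 11111, VU$)
  ε-move, top V: go to s2, push ε → (s2, 11111, U$)
  ε-move, top U: go to s0, push ε → (s0, 11111, $)
  read 1, top $: go to s1, push VU$ → (s1, 1111, VU$)
  ε-move, top V: go to s2, push ε → (s2, 1111, U$)
  ε-move, top U: go to s0, push ε → (s0, 1111, $)
  read 1, top $: go to s1, push VU$ → (s1, 111, VU$)
  ε-move, top V: go to s2, push ε → (s2, 111, U$)
  ε-move, top U: go to s0, push ε → (s0, 111, $)
  read 1, top $: go to s1, push VU$ → (s1, 11, VU$)
  ε-move, top V: go to s2, push ε → (s2, 11, U$)
  ε-move, top U: go to s0, push ε → (s0, 11, $)
  read 1, top $: go to s1, push VU$ → (s1, 1, VU$)
  ε-move, top V: go to s2, push ε → (s2, 1, U$)
  ε-move, top U: go to s0, push ε → (s0, 1, $)
  read 1, top $: go to s1, push VU$ → (s1, ε, VU$)
  ε-move, top V: go to s2, push ε → (s2, ε, U$)
  ε-move, top U: go to s0, push ε → (s0, ε, $)
All input consumed in state s0 with stack $.

$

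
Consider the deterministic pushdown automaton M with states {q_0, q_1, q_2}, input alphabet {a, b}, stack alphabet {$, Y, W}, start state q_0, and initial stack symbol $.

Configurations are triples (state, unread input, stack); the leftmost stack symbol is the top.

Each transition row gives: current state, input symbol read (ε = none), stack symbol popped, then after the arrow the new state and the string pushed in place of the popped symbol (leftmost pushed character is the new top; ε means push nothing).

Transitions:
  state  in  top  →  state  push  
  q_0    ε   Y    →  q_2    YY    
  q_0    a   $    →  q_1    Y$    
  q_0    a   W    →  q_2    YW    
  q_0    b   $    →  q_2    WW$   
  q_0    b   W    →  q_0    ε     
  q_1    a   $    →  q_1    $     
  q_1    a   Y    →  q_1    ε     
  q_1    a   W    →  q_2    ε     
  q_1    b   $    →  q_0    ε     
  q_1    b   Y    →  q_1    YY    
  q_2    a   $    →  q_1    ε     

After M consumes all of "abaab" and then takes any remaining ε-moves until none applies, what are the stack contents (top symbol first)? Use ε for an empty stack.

(q_0, abaab, $) ⊢ (q_1, baab, Y$) ⊢ (q_1, aab, YY$) ⊢ (q_1, ab, Y$) ⊢ (q_1, b, $) ⊢ (q_0, ε, ε)
All input consumed in state q_0 with stack ε.

ε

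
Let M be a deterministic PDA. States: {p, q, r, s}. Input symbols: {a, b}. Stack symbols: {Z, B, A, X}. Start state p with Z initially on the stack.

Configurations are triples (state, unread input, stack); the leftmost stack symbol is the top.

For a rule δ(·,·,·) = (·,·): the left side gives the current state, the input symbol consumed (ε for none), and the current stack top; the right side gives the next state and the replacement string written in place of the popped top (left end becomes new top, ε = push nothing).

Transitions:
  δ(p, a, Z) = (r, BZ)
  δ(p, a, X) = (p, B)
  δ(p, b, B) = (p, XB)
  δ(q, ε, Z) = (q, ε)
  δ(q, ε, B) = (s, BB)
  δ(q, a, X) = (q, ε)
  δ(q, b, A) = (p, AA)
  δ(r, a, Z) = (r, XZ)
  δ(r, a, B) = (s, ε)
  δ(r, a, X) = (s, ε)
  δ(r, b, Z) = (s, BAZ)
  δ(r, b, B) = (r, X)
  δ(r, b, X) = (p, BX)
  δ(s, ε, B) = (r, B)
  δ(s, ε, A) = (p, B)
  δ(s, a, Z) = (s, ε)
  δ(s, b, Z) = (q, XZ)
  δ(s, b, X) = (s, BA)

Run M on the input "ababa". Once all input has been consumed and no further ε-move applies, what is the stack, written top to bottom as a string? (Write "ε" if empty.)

(p, ababa, Z)
  read a, top Z: go to r, push BZ → (r, baba, BZ)
  read b, top B: go to r, push X → (r, aba, XZ)
  read a, top X: go to s, push ε → (s, ba, Z)
  read b, top Z: go to q, push XZ → (q, a, XZ)
  read a, top X: go to q, push ε → (q, ε, Z)
  ε-move, top Z: go to q, push ε → (q, ε, ε)
All input consumed in state q with stack ε.

ε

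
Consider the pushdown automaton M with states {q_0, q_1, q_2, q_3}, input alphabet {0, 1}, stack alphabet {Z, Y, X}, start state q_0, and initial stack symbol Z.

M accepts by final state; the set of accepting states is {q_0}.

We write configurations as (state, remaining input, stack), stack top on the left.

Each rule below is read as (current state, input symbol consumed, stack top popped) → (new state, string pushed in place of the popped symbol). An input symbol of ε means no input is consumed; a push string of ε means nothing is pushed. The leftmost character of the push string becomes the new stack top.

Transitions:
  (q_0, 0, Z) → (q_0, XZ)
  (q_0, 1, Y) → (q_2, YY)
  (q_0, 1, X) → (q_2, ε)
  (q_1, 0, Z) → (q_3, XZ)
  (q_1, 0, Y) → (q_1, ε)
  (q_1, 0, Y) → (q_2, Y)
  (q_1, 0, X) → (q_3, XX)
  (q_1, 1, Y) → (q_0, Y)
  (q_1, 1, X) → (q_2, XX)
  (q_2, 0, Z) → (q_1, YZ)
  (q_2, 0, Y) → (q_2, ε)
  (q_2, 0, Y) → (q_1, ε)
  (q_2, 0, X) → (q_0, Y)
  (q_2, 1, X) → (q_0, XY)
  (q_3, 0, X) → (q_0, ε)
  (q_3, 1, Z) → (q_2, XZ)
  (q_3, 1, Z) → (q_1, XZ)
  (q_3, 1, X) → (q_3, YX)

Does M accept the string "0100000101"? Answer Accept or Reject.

One accepting computation: (q_0, 0100000101, Z) ⊢ (q_0, 100000101, XZ) ⊢ (q_2, 00000101, Z) ⊢ (q_1, 0000101, YZ) ⊢ (q_1, 000101, Z) ⊢ (q_3, 00101, XZ) ⊢ (q_0, 0101, Z) ⊢ (q_0, 101, XZ) ⊢ (q_2, 01, Z) ⊢ (q_1, 1, YZ) ⊢ (q_0, ε, YZ)
All input consumed and state q_0 ∈ F.

Accept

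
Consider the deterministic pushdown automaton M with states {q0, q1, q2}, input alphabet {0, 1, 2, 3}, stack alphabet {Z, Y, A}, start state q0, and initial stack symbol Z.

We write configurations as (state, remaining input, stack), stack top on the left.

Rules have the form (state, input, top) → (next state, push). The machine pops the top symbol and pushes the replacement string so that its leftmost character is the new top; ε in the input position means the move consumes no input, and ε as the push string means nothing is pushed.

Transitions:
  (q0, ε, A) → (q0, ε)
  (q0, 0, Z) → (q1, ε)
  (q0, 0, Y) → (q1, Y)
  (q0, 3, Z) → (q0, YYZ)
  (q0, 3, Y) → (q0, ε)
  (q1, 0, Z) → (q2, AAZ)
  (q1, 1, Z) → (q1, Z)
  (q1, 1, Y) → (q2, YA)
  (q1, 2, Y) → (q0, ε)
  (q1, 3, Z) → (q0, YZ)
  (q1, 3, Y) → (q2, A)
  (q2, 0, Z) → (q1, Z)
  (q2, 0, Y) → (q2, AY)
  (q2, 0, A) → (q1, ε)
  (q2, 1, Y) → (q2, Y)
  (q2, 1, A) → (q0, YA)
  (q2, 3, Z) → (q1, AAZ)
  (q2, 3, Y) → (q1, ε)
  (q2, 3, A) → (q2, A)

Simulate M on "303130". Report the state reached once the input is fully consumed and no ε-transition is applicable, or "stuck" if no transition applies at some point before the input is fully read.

q1

(q0, 303130, Z)
  read 3, top Z: go to q0, push YYZ → (q0, 03130, YYZ)
  read 0, top Y: go to q1, push Y → (q1, 3130, YYZ)
  read 3, top Y: go to q2, push A → (q2, 130, AYZ)
  read 1, top A: go to q0, push YA → (q0, 30, YAYZ)
  read 3, top Y: go to q0, push ε → (q0, 0, AYZ)
  ε-move, top A: go to q0, push ε → (q0, 0, YZ)
  read 0, top Y: go to q1, push Y → (q1, ε, YZ)
All input consumed; M is in state q1.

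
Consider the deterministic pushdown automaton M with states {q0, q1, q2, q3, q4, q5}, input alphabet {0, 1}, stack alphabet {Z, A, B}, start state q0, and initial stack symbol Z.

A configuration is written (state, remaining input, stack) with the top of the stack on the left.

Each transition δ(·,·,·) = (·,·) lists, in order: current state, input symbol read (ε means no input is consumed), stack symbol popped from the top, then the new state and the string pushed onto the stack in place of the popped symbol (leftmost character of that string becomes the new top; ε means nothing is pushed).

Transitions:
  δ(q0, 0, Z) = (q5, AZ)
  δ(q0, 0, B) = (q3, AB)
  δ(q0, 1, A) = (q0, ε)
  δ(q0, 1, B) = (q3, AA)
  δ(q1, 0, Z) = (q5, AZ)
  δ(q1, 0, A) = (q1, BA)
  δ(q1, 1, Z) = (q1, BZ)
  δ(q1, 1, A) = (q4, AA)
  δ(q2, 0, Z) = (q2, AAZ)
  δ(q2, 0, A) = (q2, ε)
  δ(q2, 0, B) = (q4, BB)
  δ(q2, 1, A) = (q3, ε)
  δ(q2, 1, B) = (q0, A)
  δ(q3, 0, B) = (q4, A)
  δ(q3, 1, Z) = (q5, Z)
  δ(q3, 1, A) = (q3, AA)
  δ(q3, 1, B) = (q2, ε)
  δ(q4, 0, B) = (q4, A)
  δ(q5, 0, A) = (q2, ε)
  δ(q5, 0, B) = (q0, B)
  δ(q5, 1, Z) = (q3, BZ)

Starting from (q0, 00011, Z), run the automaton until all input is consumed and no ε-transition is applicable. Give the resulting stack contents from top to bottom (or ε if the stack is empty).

AAZ

(q0, 00011, Z) ⊢ (q5, 0011, AZ) ⊢ (q2, 011, Z) ⊢ (q2, 11, AAZ) ⊢ (q3, 1, AZ) ⊢ (q3, ε, AAZ)
All input consumed in state q3 with stack AAZ.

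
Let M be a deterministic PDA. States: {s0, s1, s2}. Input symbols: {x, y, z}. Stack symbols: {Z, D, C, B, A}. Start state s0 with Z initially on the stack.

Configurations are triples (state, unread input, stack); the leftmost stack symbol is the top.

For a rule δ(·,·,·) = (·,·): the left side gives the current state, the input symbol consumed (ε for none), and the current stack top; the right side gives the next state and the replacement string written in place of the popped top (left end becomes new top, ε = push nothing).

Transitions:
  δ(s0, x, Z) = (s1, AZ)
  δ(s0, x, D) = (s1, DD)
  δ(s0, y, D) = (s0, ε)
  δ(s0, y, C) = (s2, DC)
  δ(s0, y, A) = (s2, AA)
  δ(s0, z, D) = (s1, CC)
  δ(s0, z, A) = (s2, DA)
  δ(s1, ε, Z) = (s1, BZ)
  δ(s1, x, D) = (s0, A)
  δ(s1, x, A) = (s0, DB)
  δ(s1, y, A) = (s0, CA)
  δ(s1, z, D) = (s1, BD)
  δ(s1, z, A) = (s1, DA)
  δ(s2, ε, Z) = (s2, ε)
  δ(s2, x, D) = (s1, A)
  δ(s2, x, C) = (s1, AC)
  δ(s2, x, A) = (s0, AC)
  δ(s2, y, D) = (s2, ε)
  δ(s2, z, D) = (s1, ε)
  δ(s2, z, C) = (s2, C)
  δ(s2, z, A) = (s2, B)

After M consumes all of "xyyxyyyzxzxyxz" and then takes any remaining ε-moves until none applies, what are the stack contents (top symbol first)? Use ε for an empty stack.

DACAACACAZ

(s0, xyyxyyyzxzxyxz, Z) ⊢ (s1, yyxyyyzxzxyxz, AZ) ⊢ (s0, yxyyyzxzxyxz, CAZ) ⊢ (s2, xyyyzxzxyxz, DCAZ) ⊢ (s1, yyyzxzxyxz, ACAZ) ⊢ (s0, yyzxzxyxz, CACAZ) ⊢ (s2, yzxzxyxz, DCACAZ) ⊢ (s2, zxzxyxz, CACAZ) ⊢ (s2, xzxyxz, CACAZ) ⊢ (s1, zxyxz, ACACAZ) ⊢ (s1, xyxz, DACACAZ) ⊢ (s0, yxz, AACACAZ) ⊢ (s2, xz, AAACACAZ) ⊢ (s0, z, ACAACACAZ) ⊢ (s2, ε, DACAACACAZ)
All input consumed in state s2 with stack DACAACACAZ.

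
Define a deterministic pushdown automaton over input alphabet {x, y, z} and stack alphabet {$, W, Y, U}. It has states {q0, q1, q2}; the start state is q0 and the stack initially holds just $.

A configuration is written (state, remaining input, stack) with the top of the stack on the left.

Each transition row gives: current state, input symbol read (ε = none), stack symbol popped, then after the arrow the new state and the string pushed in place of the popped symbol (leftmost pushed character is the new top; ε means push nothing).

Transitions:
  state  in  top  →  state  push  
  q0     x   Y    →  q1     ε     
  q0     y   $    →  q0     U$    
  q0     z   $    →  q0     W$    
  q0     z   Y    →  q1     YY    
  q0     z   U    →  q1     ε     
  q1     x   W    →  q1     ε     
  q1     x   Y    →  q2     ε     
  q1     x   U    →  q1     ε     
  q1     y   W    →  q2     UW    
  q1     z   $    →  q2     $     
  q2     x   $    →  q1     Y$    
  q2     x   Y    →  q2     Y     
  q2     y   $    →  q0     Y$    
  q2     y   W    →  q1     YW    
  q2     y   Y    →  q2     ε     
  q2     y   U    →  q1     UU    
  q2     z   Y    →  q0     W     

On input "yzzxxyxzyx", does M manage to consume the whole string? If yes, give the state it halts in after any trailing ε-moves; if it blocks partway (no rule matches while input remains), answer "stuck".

(q0, yzzxxyxzyx, $)
  read y, top $: go to q0, push U$ → (q0, zzxxyxzyx, U$)
  read z, top U: go to q1, push ε → (q1, zxxyxzyx, $)
  read z, top $: go to q2, push $ → (q2, xxyxzyx, $)
  read x, top $: go to q1, push Y$ → (q1, xyxzyx, Y$)
  read x, top Y: go to q2, push ε → (q2, yxzyx, $)
  read y, top $: go to q0, push Y$ → (q0, xzyx, Y$)
  read x, top Y: go to q1, push ε → (q1, zyx, $)
  read z, top $: go to q2, push $ → (q2, yx, $)
  read y, top $: go to q0, push Y$ → (q0, x, Y$)
  read x, top Y: go to q1, push ε → (q1, ε, $)
All input consumed; M is in state q1.

q1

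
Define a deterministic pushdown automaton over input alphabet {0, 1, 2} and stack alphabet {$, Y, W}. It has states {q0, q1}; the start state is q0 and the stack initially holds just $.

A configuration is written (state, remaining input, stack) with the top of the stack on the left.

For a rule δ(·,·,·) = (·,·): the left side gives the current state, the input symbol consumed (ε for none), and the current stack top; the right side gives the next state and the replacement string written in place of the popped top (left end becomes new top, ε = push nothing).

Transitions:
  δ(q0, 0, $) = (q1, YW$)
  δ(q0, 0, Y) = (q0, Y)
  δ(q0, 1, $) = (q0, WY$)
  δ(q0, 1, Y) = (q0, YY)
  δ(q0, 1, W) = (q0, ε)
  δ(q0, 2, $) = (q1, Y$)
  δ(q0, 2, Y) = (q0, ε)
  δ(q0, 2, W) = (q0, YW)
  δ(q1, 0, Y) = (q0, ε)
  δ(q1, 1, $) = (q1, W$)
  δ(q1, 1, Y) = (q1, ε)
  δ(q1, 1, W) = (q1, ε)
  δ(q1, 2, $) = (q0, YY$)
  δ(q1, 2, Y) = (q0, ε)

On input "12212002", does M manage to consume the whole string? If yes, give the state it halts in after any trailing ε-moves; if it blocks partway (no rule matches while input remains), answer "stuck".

q0

(q0, 12212002, $) ⊢ (q0, 2212002, WY$) ⊢ (q0, 212002, YWY$) ⊢ (q0, 12002, WY$) ⊢ (q0, 2002, Y$) ⊢ (q0, 002, $) ⊢ (q1, 02, YW$) ⊢ (q0, 2, W$) ⊢ (q0, ε, YW$)
All input consumed; M is in state q0.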